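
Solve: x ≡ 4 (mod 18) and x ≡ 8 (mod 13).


M = 18*13 = 234
M1 = M/18 = 13, M2 = M/13 = 18
M1^(-1) mod 18 = 7, M2^(-1) mod 13 = 8
x = 4*13*7 + 8*18*8 = 1516
1516 mod 234 = 112
Check: 112 mod 18 = 4 ✓, 112 mod 13 = 8 ✓

x ≡ 112 (mod 234)


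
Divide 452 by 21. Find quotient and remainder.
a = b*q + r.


452 = 21 * 21 + 11
Check: 441 + 11 = 452

q = 21, r = 11


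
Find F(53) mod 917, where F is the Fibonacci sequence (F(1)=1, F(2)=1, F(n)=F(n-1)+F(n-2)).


F(k) mod 917 for k=1..53:
1, 1, 2, 3, 5, 8, 13, 21, 34, 55, 89, 144, 233, 377, 610, 70, 680, 750, 513, 346, 859, 288, 230, 518, 748, 349, 180, 529, 709, 321, 113, 434, 547, 64, 611, 675, 369, 127, 496, 623, 202, 825, 110, 18, 128, 146, 274, 420, 694, 197, 891, 171, 145
F(53) mod 917 = 145


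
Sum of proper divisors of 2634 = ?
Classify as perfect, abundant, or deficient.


Proper divisors: 1, 2, 3, 6, 439, 878, 1317
Sum = 1 + 2 + 3 + 6 + 439 + 878 + 1317 = 2646
2646 > 2634 → abundant

s(2634) = 2646 (abundant)


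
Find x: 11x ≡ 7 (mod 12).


GCD(11, 12) = 1, unique solution
a^(-1) mod 12 = 11
x = 11 * 7 mod 12 = 5

x ≡ 5 (mod 12)


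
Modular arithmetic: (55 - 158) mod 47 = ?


55 - 158 = -103
-103 mod 47 = 38


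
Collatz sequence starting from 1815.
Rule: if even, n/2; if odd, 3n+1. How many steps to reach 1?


1815 → 5446 → 2723 → 8170 → 4085 → 12256 → 6128 → 3064 → 1532 → 766 → 383 → 1150 → 575 → 1726 → 863 → 2590 → 1295 → 3886 → 1943 → 5830 → 2915 → 8746 → 4373 → 13120 → 6560 → 3280 → 1640 → 820 → 410 → 205 → 616 → 308 → 154 → 77 → 232 → 116 → 58 → 29 → 88 → 44 → 22 → 11 → 34 → 17 → 52 → 26 → 13 → 40 → 20 → 10 → 5 → 16 → 8 → 4 → 2 → 1
Total steps = 55

55 steps


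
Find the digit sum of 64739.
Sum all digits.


6 + 4 + 7 + 3 + 9 = 29


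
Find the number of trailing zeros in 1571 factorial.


floor(1571/5) = 314
floor(1571/25) = 62
floor(1571/125) = 12
floor(1571/625) = 2
Total = 390

390 trailing zeros


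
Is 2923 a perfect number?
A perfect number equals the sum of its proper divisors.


Proper divisors of 2923: 1, 37, 79
Sum = 1 + 37 + 79 = 117

No, 2923 is not perfect (117 ≠ 2923)


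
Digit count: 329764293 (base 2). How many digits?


329764293 in base 2 = 10011101001111100110111000101
Number of digits = 29

29 digits (base 2)


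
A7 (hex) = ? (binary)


A7 (base 16) = 167 (decimal)
167 (decimal) = 10100111 (base 2)


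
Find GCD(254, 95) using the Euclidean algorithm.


254 = 2 * 95 + 64
95 = 1 * 64 + 31
64 = 2 * 31 + 2
31 = 15 * 2 + 1
2 = 2 * 1 + 0
GCD = 1


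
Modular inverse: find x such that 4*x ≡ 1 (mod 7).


Use the extended Euclidean algorithm on (7, 4); each row r = 7*s + 4*t:
r=7, s=1, t=0
r=4, s=0, t=1
q=1: r=3, s=1, t=-1   [7*(1) + 4*(-1) = 3]
q=1: r=1, s=-1, t=2   [7*(-1) + 4*(2) = 1]
q=3: r=0, s=4, t=-7   [7*(4) + 4*(-7) = 0]
GCD = 1 with t = 2, so 4*(2) ≡ 1 (mod 7)
Inverse = 2 mod 7 = 2
Check: 4 * 2 = 8 ≡ 1 (mod 7)

4^(-1) ≡ 2 (mod 7)


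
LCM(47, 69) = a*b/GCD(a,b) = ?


GCD(47, 69) = 1
LCM = 47*69/1 = 3243/1 = 3243

LCM = 3243


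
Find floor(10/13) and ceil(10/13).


10/13 = 0.7692
floor = 0
ceil = 1

floor = 0, ceil = 1


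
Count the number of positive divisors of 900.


900 = 2^2 × 3^2 × 5^2
d(900) = (2+1) × (2+1) × (2+1) = 27

27 divisors


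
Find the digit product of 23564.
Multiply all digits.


2 × 3 × 5 × 6 × 4 = 720


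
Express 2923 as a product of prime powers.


2923 / 37 = 79
79 / 79 = 1
2923 = 37 × 79


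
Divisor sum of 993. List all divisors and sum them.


Divisors of 993: 1, 3, 331, 993
Sum = 1 + 3 + 331 + 993 = 1328

σ(993) = 1328


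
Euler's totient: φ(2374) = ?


2374 = 2 × 1187
Prime factors: 2, 1187
φ(2374) = 2374 × (1-1/2) × (1-1/1187)
= 2374 × 1/2 × 1186/1187 = 1186

φ(2374) = 1186


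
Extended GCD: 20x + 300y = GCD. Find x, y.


Tabular extended Euclidean (each row: r = 20*s + 300*t):
r=20, s=1, t=0
r=300, s=0, t=1
q=0: r=20, s=1, t=0   [20*(1) + 300*(0) = 20]
q=15: r=0, s=-15, t=1   [20*(-15) + 300*(1) = 0]
GCD = 20; from the row with r=20: x=1, y=0
Check: 20*(1) + 300*(0) = 20 + 0 = 20

GCD = 20, x = 1, y = 0


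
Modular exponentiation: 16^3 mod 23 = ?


16^1 mod 23 = 16
16^2 mod 23 = 3
16^3 mod 23 = 2


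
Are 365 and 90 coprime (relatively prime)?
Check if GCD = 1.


Euclidean algorithm:
365 = 4 * 90 + 5
90 = 18 * 5 + 0
GCD(365, 90) = 5

No, not coprime (GCD = 5)


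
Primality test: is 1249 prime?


Check divisors up to sqrt(1249) = 35.3412
No divisors found.
1249 is prime.

Yes, 1249 is prime


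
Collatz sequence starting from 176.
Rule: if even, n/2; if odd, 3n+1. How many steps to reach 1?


176 → 88 → 44 → 22 → 11 → 34 → 17 → 52 → 26 → 13 → 40 → 20 → 10 → 5 → 16 → 8 → 4 → 2 → 1
Total steps = 18

18 steps


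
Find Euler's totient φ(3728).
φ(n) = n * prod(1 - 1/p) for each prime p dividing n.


3728 = 2^4 × 233
Prime factors: 2, 233
φ(3728) = 3728 × (1-1/2) × (1-1/233)
= 3728 × 1/2 × 232/233 = 1856

φ(3728) = 1856


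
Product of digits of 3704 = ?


3 × 7 × 0 × 4 = 0


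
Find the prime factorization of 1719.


1719 / 3 = 573
573 / 3 = 191
191 / 191 = 1
1719 = 3^2 × 191


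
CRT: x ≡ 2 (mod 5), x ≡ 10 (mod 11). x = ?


M = 5*11 = 55
M1 = M/5 = 11, M2 = M/11 = 5
M1^(-1) mod 5 = 1, M2^(-1) mod 11 = 9
x = 2*11*1 + 10*5*9 = 472
472 mod 55 = 32
Check: 32 mod 5 = 2 ✓, 32 mod 11 = 10 ✓

x ≡ 32 (mod 55)


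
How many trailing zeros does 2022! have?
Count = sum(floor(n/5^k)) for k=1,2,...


floor(2022/5) = 404
floor(2022/25) = 80
floor(2022/125) = 16
floor(2022/625) = 3
Total = 503

503 trailing zeros


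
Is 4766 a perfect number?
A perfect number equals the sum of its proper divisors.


Proper divisors of 4766: 1, 2, 2383
Sum = 1 + 2 + 2383 = 2386

No, 4766 is not perfect (2386 ≠ 4766)


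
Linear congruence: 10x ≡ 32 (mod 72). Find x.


GCD(10, 72) = 2 divides 32
Divide: 5x ≡ 16 (mod 36)
x ≡ 32 (mod 36)


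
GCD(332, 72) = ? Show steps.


332 = 4 * 72 + 44
72 = 1 * 44 + 28
44 = 1 * 28 + 16
28 = 1 * 16 + 12
16 = 1 * 12 + 4
12 = 3 * 4 + 0
GCD = 4


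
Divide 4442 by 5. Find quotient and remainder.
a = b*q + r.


4442 = 5 * 888 + 2
Check: 4440 + 2 = 4442

q = 888, r = 2


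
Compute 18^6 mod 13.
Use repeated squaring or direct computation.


18^1 mod 13 = 5
18^2 mod 13 = 12
18^3 mod 13 = 8
18^4 mod 13 = 1
18^5 mod 13 = 5
18^6 mod 13 = 12


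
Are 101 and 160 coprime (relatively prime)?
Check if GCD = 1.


Euclidean algorithm:
160 = 1 * 101 + 59
101 = 1 * 59 + 42
59 = 1 * 42 + 17
42 = 2 * 17 + 8
17 = 2 * 8 + 1
8 = 8 * 1 + 0
GCD(101, 160) = 1

Yes, coprime (GCD = 1)


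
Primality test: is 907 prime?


Check divisors up to sqrt(907) = 30.1164
No divisors found.
907 is prime.

Yes, 907 is prime


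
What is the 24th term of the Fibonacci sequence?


Sequence: 1, 1, 2, 3, 5, 8, 13, 21, 34, 55, 89, 144, 233, 377, 610, 987, 1597, 2584, 4181, 6765, 10946, 17711, 28657, 46368
F(24) = 46368


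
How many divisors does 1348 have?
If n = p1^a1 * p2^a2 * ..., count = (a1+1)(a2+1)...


1348 = 2^2 × 337^1
d(1348) = (2+1) × (1+1) = 6

6 divisors


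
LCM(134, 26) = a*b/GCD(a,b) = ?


GCD(134, 26) = 2
LCM = 134*26/2 = 3484/2 = 1742

LCM = 1742


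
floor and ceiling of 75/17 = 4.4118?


75/17 = 4.4118
floor = 4
ceil = 5

floor = 4, ceil = 5


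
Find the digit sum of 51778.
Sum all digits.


5 + 1 + 7 + 7 + 8 = 28


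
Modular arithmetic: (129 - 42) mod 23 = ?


129 - 42 = 87
87 mod 23 = 18


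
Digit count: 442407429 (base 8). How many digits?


442407429 in base 8 = 3227515005
Number of digits = 10

10 digits (base 8)


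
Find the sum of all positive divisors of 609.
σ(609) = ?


Divisors of 609: 1, 3, 7, 21, 29, 87, 203, 609
Sum = 1 + 3 + 7 + 21 + 29 + 87 + 203 + 609 = 960

σ(609) = 960


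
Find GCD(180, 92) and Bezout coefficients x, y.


Tabular extended Euclidean (each row: r = 180*s + 92*t):
r=180, s=1, t=0
r=92, s=0, t=1
q=1: r=88, s=1, t=-1   [180*(1) + 92*(-1) = 88]
q=1: r=4, s=-1, t=2   [180*(-1) + 92*(2) = 4]
q=22: r=0, s=23, t=-45   [180*(23) + 92*(-45) = 0]
GCD = 4; from the row with r=4: x=-1, y=2
Check: 180*(-1) + 92*(2) = -180 + 184 = 4

GCD = 4, x = -1, y = 2


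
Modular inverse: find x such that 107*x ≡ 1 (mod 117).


Use the extended Euclidean algorithm on (117, 107); each row r = 117*s + 107*t:
r=117, s=1, t=0
r=107, s=0, t=1
q=1: r=10, s=1, t=-1   [117*(1) + 107*(-1) = 10]
q=10: r=7, s=-10, t=11   [117*(-10) + 107*(11) = 7]
q=1: r=3, s=11, t=-12   [117*(11) + 107*(-12) = 3]
q=2: r=1, s=-32, t=35   [117*(-32) + 107*(35) = 1]
q=3: r=0, s=107, t=-117   [117*(107) + 107*(-117) = 0]
GCD = 1 with t = 35, so 107*(35) ≡ 1 (mod 117)
Inverse = 35 mod 117 = 35
Check: 107 * 35 = 3745 ≡ 1 (mod 117)

107^(-1) ≡ 35 (mod 117)


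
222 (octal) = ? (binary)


222 (base 8) = 146 (decimal)
146 (decimal) = 10010010 (base 2)


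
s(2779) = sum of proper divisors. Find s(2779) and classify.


Proper divisors: 1, 7, 397
Sum = 1 + 7 + 397 = 405
405 < 2779 → deficient

s(2779) = 405 (deficient)


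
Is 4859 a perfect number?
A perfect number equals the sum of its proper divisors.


Proper divisors of 4859: 1, 43, 113
Sum = 1 + 43 + 113 = 157

No, 4859 is not perfect (157 ≠ 4859)


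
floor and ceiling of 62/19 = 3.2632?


62/19 = 3.2632
floor = 3
ceil = 4

floor = 3, ceil = 4


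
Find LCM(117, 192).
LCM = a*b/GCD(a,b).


GCD(117, 192) = 3
LCM = 117*192/3 = 22464/3 = 7488

LCM = 7488


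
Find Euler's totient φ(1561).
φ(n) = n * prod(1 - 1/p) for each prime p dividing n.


1561 = 7 × 223
Prime factors: 7, 223
φ(1561) = 1561 × (1-1/7) × (1-1/223)
= 1561 × 6/7 × 222/223 = 1332

φ(1561) = 1332


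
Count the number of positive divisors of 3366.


3366 = 2^1 × 3^2 × 11^1 × 17^1
d(3366) = (1+1) × (2+1) × (1+1) × (1+1) = 24

24 divisors


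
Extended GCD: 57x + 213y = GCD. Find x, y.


Tabular extended Euclidean (each row: r = 57*s + 213*t):
r=57, s=1, t=0
r=213, s=0, t=1
q=0: r=57, s=1, t=0   [57*(1) + 213*(0) = 57]
q=3: r=42, s=-3, t=1   [57*(-3) + 213*(1) = 42]
q=1: r=15, s=4, t=-1   [57*(4) + 213*(-1) = 15]
q=2: r=12, s=-11, t=3   [57*(-11) + 213*(3) = 12]
q=1: r=3, s=15, t=-4   [57*(15) + 213*(-4) = 3]
q=4: r=0, s=-71, t=19   [57*(-71) + 213*(19) = 0]
GCD = 3; from the row with r=3: x=15, y=-4
Check: 57*(15) + 213*(-4) = 855 - 852 = 3

GCD = 3, x = 15, y = -4


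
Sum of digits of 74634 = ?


7 + 4 + 6 + 3 + 4 = 24


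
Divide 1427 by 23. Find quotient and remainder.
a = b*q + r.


1427 = 23 * 62 + 1
Check: 1426 + 1 = 1427

q = 62, r = 1


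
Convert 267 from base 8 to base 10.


267 (base 8) = 183 (decimal)
183 (decimal) = 183 (base 10)


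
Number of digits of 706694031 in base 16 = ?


706694031 in base 16 = 2A1F4B8F
Number of digits = 8

8 digits (base 16)


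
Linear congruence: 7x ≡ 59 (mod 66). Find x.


GCD(7, 66) = 1, unique solution
a^(-1) mod 66 = 19
x = 19 * 59 mod 66 = 65

x ≡ 65 (mod 66)


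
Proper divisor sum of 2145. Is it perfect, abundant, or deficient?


Proper divisors: 1, 3, 5, 11, 13, 15, 33, 39, 55, 65, 143, 165, 195, 429, 715
Sum = 1 + 3 + 5 + 11 + 13 + 15 + 33 + 39 + 55 + 65 + 143 + 165 + 195 + 429 + 715 = 1887
1887 < 2145 → deficient

s(2145) = 1887 (deficient)


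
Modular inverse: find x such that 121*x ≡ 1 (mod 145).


Use the extended Euclidean algorithm on (145, 121); each row r = 145*s + 121*t:
r=145, s=1, t=0
r=121, s=0, t=1
q=1: r=24, s=1, t=-1   [145*(1) + 121*(-1) = 24]
q=5: r=1, s=-5, t=6   [145*(-5) + 121*(6) = 1]
q=24: r=0, s=121, t=-145   [145*(121) + 121*(-145) = 0]
GCD = 1 with t = 6, so 121*(6) ≡ 1 (mod 145)
Inverse = 6 mod 145 = 6
Check: 121 * 6 = 726 ≡ 1 (mod 145)

121^(-1) ≡ 6 (mod 145)


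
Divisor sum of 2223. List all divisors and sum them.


Divisors of 2223: 1, 3, 9, 13, 19, 39, 57, 117, 171, 247, 741, 2223
Sum = 1 + 3 + 9 + 13 + 19 + 39 + 57 + 117 + 171 + 247 + 741 + 2223 = 3640

σ(2223) = 3640


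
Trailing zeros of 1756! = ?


floor(1756/5) = 351
floor(1756/25) = 70
floor(1756/125) = 14
floor(1756/625) = 2
Total = 437

437 trailing zeros


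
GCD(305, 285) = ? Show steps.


305 = 1 * 285 + 20
285 = 14 * 20 + 5
20 = 4 * 5 + 0
GCD = 5


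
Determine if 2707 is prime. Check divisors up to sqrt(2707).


Check divisors up to sqrt(2707) = 52.0288
No divisors found.
2707 is prime.

Yes, 2707 is prime


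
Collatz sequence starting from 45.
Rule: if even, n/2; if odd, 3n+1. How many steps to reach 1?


45 → 136 → 68 → 34 → 17 → 52 → 26 → 13 → 40 → 20 → 10 → 5 → 16 → 8 → 4 → 2 → 1
Total steps = 16

16 steps


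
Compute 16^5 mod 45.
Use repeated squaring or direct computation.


16^1 mod 45 = 16
16^2 mod 45 = 31
16^3 mod 45 = 1
16^4 mod 45 = 16
16^5 mod 45 = 31


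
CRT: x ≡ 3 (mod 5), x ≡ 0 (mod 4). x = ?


M = 5*4 = 20
M1 = M/5 = 4, M2 = M/4 = 5
M1^(-1) mod 5 = 4, M2^(-1) mod 4 = 1
x = 3*4*4 + 0*5*1 = 48
48 mod 20 = 8
Check: 8 mod 5 = 3 ✓, 8 mod 4 = 0 ✓

x ≡ 8 (mod 20)


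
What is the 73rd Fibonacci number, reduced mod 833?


F(k) mod 833 for k=1..73:
1, 1, 2, 3, 5, 8, 13, 21, 34, 55, 89, 144, 233, 377, 610, 154, 764, 85, 16, 101, 117, 218, 335, 553, 55, 608, 663, 438, 268, 706, 141, 14, 155, 169, 324, 493, 817, 477, 461, 105, 566, 671, 404, 242, 646, 55, 701, 756, 624, 547, 338, 52, 390, 442, 832, 441, 440, 48, 488, 536, 191, 727, 85, 812, 64, 43, 107, 150, 257, 407, 664, 238, 69
F(73) mod 833 = 69


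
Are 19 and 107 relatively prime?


Euclidean algorithm:
107 = 5 * 19 + 12
19 = 1 * 12 + 7
12 = 1 * 7 + 5
7 = 1 * 5 + 2
5 = 2 * 2 + 1
2 = 2 * 1 + 0
GCD(19, 107) = 1

Yes, coprime (GCD = 1)


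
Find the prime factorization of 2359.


2359 / 7 = 337
337 / 337 = 1
2359 = 7 × 337


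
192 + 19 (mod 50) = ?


192 + 19 = 211
211 mod 50 = 11


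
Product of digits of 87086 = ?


8 × 7 × 0 × 8 × 6 = 0


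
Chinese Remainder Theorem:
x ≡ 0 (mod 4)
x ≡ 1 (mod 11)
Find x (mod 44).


M = 4*11 = 44
M1 = M/4 = 11, M2 = M/11 = 4
M1^(-1) mod 4 = 3, M2^(-1) mod 11 = 3
x = 0*11*3 + 1*4*3 = 12
12 mod 44 = 12
Check: 12 mod 4 = 0 ✓, 12 mod 11 = 1 ✓

x ≡ 12 (mod 44)


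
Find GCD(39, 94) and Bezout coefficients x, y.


Tabular extended Euclidean (each row: r = 39*s + 94*t):
r=39, s=1, t=0
r=94, s=0, t=1
q=0: r=39, s=1, t=0   [39*(1) + 94*(0) = 39]
q=2: r=16, s=-2, t=1   [39*(-2) + 94*(1) = 16]
q=2: r=7, s=5, t=-2   [39*(5) + 94*(-2) = 7]
q=2: r=2, s=-12, t=5   [39*(-12) + 94*(5) = 2]
q=3: r=1, s=41, t=-17   [39*(41) + 94*(-17) = 1]
q=2: r=0, s=-94, t=39   [39*(-94) + 94*(39) = 0]
GCD = 1; from the row with r=1: x=41, y=-17
Check: 39*(41) + 94*(-17) = 1599 - 1598 = 1

GCD = 1, x = 41, y = -17


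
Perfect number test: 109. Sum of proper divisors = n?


Proper divisors of 109: 1
Sum = 1 = 1

No, 109 is not perfect (1 ≠ 109)


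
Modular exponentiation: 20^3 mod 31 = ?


20^1 mod 31 = 20
20^2 mod 31 = 28
20^3 mod 31 = 2


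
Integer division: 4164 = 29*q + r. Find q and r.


4164 = 29 * 143 + 17
Check: 4147 + 17 = 4164

q = 143, r = 17


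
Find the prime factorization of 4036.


4036 / 2 = 2018
2018 / 2 = 1009
1009 / 1009 = 1
4036 = 2^2 × 1009


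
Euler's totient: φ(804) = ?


804 = 2^2 × 3 × 67
Prime factors: 2, 3, 67
φ(804) = 804 × (1-1/2) × (1-1/3) × (1-1/67)
= 804 × 1/2 × 2/3 × 66/67 = 264

φ(804) = 264


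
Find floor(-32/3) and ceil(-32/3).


-32/3 = -10.6667
floor = -11
ceil = -10

floor = -11, ceil = -10


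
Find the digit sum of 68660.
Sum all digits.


6 + 8 + 6 + 6 + 0 = 26


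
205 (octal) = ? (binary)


205 (base 8) = 133 (decimal)
133 (decimal) = 10000101 (base 2)


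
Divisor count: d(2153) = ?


2153 = 2153^1
d(2153) = (1+1) = 2

2 divisors


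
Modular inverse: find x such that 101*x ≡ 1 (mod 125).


Use the extended Euclidean algorithm on (125, 101); each row r = 125*s + 101*t:
r=125, s=1, t=0
r=101, s=0, t=1
q=1: r=24, s=1, t=-1   [125*(1) + 101*(-1) = 24]
q=4: r=5, s=-4, t=5   [125*(-4) + 101*(5) = 5]
q=4: r=4, s=17, t=-21   [125*(17) + 101*(-21) = 4]
q=1: r=1, s=-21, t=26   [125*(-21) + 101*(26) = 1]
q=4: r=0, s=101, t=-125   [125*(101) + 101*(-125) = 0]
GCD = 1 with t = 26, so 101*(26) ≡ 1 (mod 125)
Inverse = 26 mod 125 = 26
Check: 101 * 26 = 2626 ≡ 1 (mod 125)

101^(-1) ≡ 26 (mod 125)


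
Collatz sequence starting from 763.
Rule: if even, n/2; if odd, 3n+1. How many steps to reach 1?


763 → 2290 → 1145 → 3436 → 1718 → 859 → 2578 → 1289 → 3868 → 1934 → 967 → 2902 → 1451 → 4354 → 2177 → 6532 → 3266 → 1633 → 4900 → 2450 → 1225 → 3676 → 1838 → 919 → 2758 → 1379 → 4138 → 2069 → 6208 → 3104 → 1552 → 776 → 388 → 194 → 97 → 292 → 146 → 73 → 220 → 110 → 55 → 166 → 83 → 250 → 125 → 376 → 188 → 94 → 47 → 142 → 71 → 214 → 107 → 322 → 161 → 484 → 242 → 121 → 364 → 182 → 91 → 274 → 137 → 412 → 206 → 103 → 310 → 155 → 466 → 233 → 700 → 350 → 175 → 526 → 263 → 790 → 395 → 1186 → 593 → 1780 → 890 → 445 → 1336 → 668 → 334 → 167 → 502 → 251 → 754 → 377 → 1132 → 566 → 283 → 850 → 425 → 1276 → 638 → 319 → 958 → 479 → 1438 → 719 → 2158 → 1079 → 3238 → 1619 → 4858 → 2429 → 7288 → 3644 → 1822 → 911 → 2734 → 1367 → 4102 → 2051 → 6154 → 3077 → 9232 → 4616 → 2308 → 1154 → 577 → 1732 → 866 → 433 → 1300 → 650 → 325 → 976 → 488 → 244 → 122 → 61 → 184 → 92 → 46 → 23 → 70 → 35 → 106 → 53 → 160 → 80 → 40 → 20 → 10 → 5 → 16 → 8 → 4 → 2 → 1
Total steps = 152

152 steps


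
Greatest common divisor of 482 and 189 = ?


482 = 2 * 189 + 104
189 = 1 * 104 + 85
104 = 1 * 85 + 19
85 = 4 * 19 + 9
19 = 2 * 9 + 1
9 = 9 * 1 + 0
GCD = 1


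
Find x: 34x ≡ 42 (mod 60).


GCD(34, 60) = 2 divides 42
Divide: 17x ≡ 21 (mod 30)
x ≡ 3 (mod 30)


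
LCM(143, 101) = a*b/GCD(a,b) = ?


GCD(143, 101) = 1
LCM = 143*101/1 = 14443/1 = 14443

LCM = 14443


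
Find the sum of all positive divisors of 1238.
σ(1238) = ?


Divisors of 1238: 1, 2, 619, 1238
Sum = 1 + 2 + 619 + 1238 = 1860

σ(1238) = 1860


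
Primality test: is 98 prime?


98 / 2 = 49 (exact division)
98 is NOT prime.

No, 98 is not prime


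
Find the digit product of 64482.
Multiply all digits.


6 × 4 × 4 × 8 × 2 = 1536


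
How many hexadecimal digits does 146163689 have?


146163689 in base 16 = 8B647E9
Number of digits = 7

7 digits (base 16)


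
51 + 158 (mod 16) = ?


51 + 158 = 209
209 mod 16 = 1


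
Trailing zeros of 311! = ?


floor(311/5) = 62
floor(311/25) = 12
floor(311/125) = 2
Total = 76

76 trailing zeros


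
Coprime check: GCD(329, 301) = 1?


Euclidean algorithm:
329 = 1 * 301 + 28
301 = 10 * 28 + 21
28 = 1 * 21 + 7
21 = 3 * 7 + 0
GCD(329, 301) = 7

No, not coprime (GCD = 7)


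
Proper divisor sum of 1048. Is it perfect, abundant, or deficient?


Proper divisors: 1, 2, 4, 8, 131, 262, 524
Sum = 1 + 2 + 4 + 8 + 131 + 262 + 524 = 932
932 < 1048 → deficient

s(1048) = 932 (deficient)


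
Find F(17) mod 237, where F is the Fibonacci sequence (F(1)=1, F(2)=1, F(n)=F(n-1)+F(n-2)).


F(k) mod 237 for k=1..17:
1, 1, 2, 3, 5, 8, 13, 21, 34, 55, 89, 144, 233, 140, 136, 39, 175
F(17) mod 237 = 175


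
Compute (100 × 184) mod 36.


100 × 184 = 18400
18400 mod 36 = 4


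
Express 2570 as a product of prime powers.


2570 / 2 = 1285
1285 / 5 = 257
257 / 257 = 1
2570 = 2 × 5 × 257


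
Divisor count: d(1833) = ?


1833 = 3^1 × 13^1 × 47^1
d(1833) = (1+1) × (1+1) × (1+1) = 8

8 divisors


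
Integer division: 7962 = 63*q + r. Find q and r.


7962 = 63 * 126 + 24
Check: 7938 + 24 = 7962

q = 126, r = 24


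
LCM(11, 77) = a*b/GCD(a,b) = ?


GCD(11, 77) = 11
LCM = 11*77/11 = 847/11 = 77

LCM = 77


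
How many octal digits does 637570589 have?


637570589 in base 8 = 4600107035
Number of digits = 10

10 digits (base 8)


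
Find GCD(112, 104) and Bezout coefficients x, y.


Tabular extended Euclidean (each row: r = 112*s + 104*t):
r=112, s=1, t=0
r=104, s=0, t=1
q=1: r=8, s=1, t=-1   [112*(1) + 104*(-1) = 8]
q=13: r=0, s=-13, t=14   [112*(-13) + 104*(14) = 0]
GCD = 8; from the row with r=8: x=1, y=-1
Check: 112*(1) + 104*(-1) = 112 - 104 = 8

GCD = 8, x = 1, y = -1


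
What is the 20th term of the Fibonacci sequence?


Sequence: 1, 1, 2, 3, 5, 8, 13, 21, 34, 55, 89, 144, 233, 377, 610, 987, 1597, 2584, 4181, 6765
F(20) = 6765


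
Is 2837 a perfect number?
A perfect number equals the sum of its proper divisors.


Proper divisors of 2837: 1
Sum = 1 = 1

No, 2837 is not perfect (1 ≠ 2837)


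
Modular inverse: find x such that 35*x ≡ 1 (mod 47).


Use the extended Euclidean algorithm on (47, 35); each row r = 47*s + 35*t:
r=47, s=1, t=0
r=35, s=0, t=1
q=1: r=12, s=1, t=-1   [47*(1) + 35*(-1) = 12]
q=2: r=11, s=-2, t=3   [47*(-2) + 35*(3) = 11]
q=1: r=1, s=3, t=-4   [47*(3) + 35*(-4) = 1]
q=11: r=0, s=-35, t=47   [47*(-35) + 35*(47) = 0]
GCD = 1 with t = -4, so 35*(-4) ≡ 1 (mod 47)
Inverse = -4 mod 47 = 43
Check: 35 * 43 = 1505 ≡ 1 (mod 47)

35^(-1) ≡ 43 (mod 47)


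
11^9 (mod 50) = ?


11^1 mod 50 = 11
11^2 mod 50 = 21
11^3 mod 50 = 31
11^4 mod 50 = 41
11^5 mod 50 = 1
11^6 mod 50 = 11
11^7 mod 50 = 21
11^8 mod 50 = 31
11^9 mod 50 = 41


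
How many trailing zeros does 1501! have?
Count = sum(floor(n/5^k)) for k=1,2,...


floor(1501/5) = 300
floor(1501/25) = 60
floor(1501/125) = 12
floor(1501/625) = 2
Total = 374

374 trailing zeros


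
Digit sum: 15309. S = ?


1 + 5 + 3 + 0 + 9 = 18


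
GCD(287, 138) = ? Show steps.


287 = 2 * 138 + 11
138 = 12 * 11 + 6
11 = 1 * 6 + 5
6 = 1 * 5 + 1
5 = 5 * 1 + 0
GCD = 1


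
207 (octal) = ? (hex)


207 (base 8) = 135 (decimal)
135 (decimal) = 87 (base 16)


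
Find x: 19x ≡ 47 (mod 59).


GCD(19, 59) = 1, unique solution
a^(-1) mod 59 = 28
x = 28 * 47 mod 59 = 18

x ≡ 18 (mod 59)


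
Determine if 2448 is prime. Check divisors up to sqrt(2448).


2448 / 2 = 1224 (exact division)
2448 is NOT prime.

No, 2448 is not prime


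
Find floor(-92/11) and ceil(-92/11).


-92/11 = -8.3636
floor = -9
ceil = -8

floor = -9, ceil = -8


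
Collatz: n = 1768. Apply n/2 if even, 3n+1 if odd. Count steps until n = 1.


1768 → 884 → 442 → 221 → 664 → 332 → 166 → 83 → 250 → 125 → 376 → 188 → 94 → 47 → 142 → 71 → 214 → 107 → 322 → 161 → 484 → 242 → 121 → 364 → 182 → 91 → 274 → 137 → 412 → 206 → 103 → 310 → 155 → 466 → 233 → 700 → 350 → 175 → 526 → 263 → 790 → 395 → 1186 → 593 → 1780 → 890 → 445 → 1336 → 668 → 334 → 167 → 502 → 251 → 754 → 377 → 1132 → 566 → 283 → 850 → 425 → 1276 → 638 → 319 → 958 → 479 → 1438 → 719 → 2158 → 1079 → 3238 → 1619 → 4858 → 2429 → 7288 → 3644 → 1822 → 911 → 2734 → 1367 → 4102 → 2051 → 6154 → 3077 → 9232 → 4616 → 2308 → 1154 → 577 → 1732 → 866 → 433 → 1300 → 650 → 325 → 976 → 488 → 244 → 122 → 61 → 184 → 92 → 46 → 23 → 70 → 35 → 106 → 53 → 160 → 80 → 40 → 20 → 10 → 5 → 16 → 8 → 4 → 2 → 1
Total steps = 117

117 steps


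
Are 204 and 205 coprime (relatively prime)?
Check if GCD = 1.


Euclidean algorithm:
205 = 1 * 204 + 1
204 = 204 * 1 + 0
GCD(204, 205) = 1

Yes, coprime (GCD = 1)


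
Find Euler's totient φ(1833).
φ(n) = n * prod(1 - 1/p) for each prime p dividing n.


1833 = 3 × 13 × 47
Prime factors: 3, 13, 47
φ(1833) = 1833 × (1-1/3) × (1-1/13) × (1-1/47)
= 1833 × 2/3 × 12/13 × 46/47 = 1104

φ(1833) = 1104


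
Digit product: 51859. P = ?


5 × 1 × 8 × 5 × 9 = 1800


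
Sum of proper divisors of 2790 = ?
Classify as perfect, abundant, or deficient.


Proper divisors: 1, 2, 3, 5, 6, 9, 10, 15, 18, 30, 31, 45, 62, 90, 93, 155, 186, 279, 310, 465, 558, 930, 1395
Sum = 1 + 2 + 3 + 5 + 6 + 9 + 10 + 15 + 18 + 30 + 31 + 45 + 62 + 90 + 93 + 155 + 186 + 279 + 310 + 465 + 558 + 930 + 1395 = 4698
4698 > 2790 → abundant

s(2790) = 4698 (abundant)


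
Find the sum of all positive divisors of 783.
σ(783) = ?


Divisors of 783: 1, 3, 9, 27, 29, 87, 261, 783
Sum = 1 + 3 + 9 + 27 + 29 + 87 + 261 + 783 = 1200

σ(783) = 1200


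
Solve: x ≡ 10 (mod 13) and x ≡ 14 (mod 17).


M = 13*17 = 221
M1 = M/13 = 17, M2 = M/17 = 13
M1^(-1) mod 13 = 10, M2^(-1) mod 17 = 4
x = 10*17*10 + 14*13*4 = 2428
2428 mod 221 = 218
Check: 218 mod 13 = 10 ✓, 218 mod 17 = 14 ✓

x ≡ 218 (mod 221)


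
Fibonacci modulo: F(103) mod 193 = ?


F(k) mod 193 for k=1..103:
1, 1, 2, 3, 5, 8, 13, 21, 34, 55, 89, 144, 40, 184, 31, 22, 53, 75, 128, 10, 138, 148, 93, 48, 141, 189, 137, 133, 77, 17, 94, 111, 12, 123, 135, 65, 7, 72, 79, 151, 37, 188, 32, 27, 59, 86, 145, 38, 183, 28, 18, 46, 64, 110, 174, 91, 72, 163, 42, 12, 54, 66, 120, 186, 113, 106, 26, 132, 158, 97, 62, 159, 28, 187, 22, 16, 38, 54, 92, 146, 45, 191, 43, 41, 84, 125, 16, 141, 157, 105, 69, 174, 50, 31, 81, 112, 0, 112, 112, 31, 143, 174, 124
F(103) mod 193 = 124


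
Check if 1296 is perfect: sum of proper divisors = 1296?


Proper divisors of 1296: 1, 2, 3, 4, 6, 8, 9, 12, 16, 18, 24, 27, 36, 48, 54, 72, 81, 108, 144, 162, 216, 324, 432, 648
Sum = 1 + 2 + 3 + 4 + 6 + 8 + 9 + 12 + 16 + 18 + 24 + 27 + 36 + 48 + 54 + 72 + 81 + 108 + 144 + 162 + 216 + 324 + 432 + 648 = 2455

No, 1296 is not perfect (2455 ≠ 1296)


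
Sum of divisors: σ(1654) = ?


Divisors of 1654: 1, 2, 827, 1654
Sum = 1 + 2 + 827 + 1654 = 2484

σ(1654) = 2484


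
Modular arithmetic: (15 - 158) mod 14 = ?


15 - 158 = -143
-143 mod 14 = 11


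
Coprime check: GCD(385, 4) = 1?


Euclidean algorithm:
385 = 96 * 4 + 1
4 = 4 * 1 + 0
GCD(385, 4) = 1

Yes, coprime (GCD = 1)


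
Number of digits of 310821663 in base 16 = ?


310821663 in base 16 = 1286C31F
Number of digits = 8

8 digits (base 16)


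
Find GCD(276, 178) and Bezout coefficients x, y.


Tabular extended Euclidean (each row: r = 276*s + 178*t):
r=276, s=1, t=0
r=178, s=0, t=1
q=1: r=98, s=1, t=-1   [276*(1) + 178*(-1) = 98]
q=1: r=80, s=-1, t=2   [276*(-1) + 178*(2) = 80]
q=1: r=18, s=2, t=-3   [276*(2) + 178*(-3) = 18]
q=4: r=8, s=-9, t=14   [276*(-9) + 178*(14) = 8]
q=2: r=2, s=20, t=-31   [276*(20) + 178*(-31) = 2]
q=4: r=0, s=-89, t=138   [276*(-89) + 178*(138) = 0]
GCD = 2; from the row with r=2: x=20, y=-31
Check: 276*(20) + 178*(-31) = 5520 - 5518 = 2

GCD = 2, x = 20, y = -31


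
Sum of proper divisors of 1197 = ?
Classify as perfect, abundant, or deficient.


Proper divisors: 1, 3, 7, 9, 19, 21, 57, 63, 133, 171, 399
Sum = 1 + 3 + 7 + 9 + 19 + 21 + 57 + 63 + 133 + 171 + 399 = 883
883 < 1197 → deficient

s(1197) = 883 (deficient)


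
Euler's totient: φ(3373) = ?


3373 = 3373
Prime factors: 3373
φ(3373) = 3373 × (1-1/3373)
= 3373 × 3372/3373 = 3372

φ(3373) = 3372


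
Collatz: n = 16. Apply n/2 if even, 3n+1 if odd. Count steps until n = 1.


16 → 8 → 4 → 2 → 1
Total steps = 4

4 steps


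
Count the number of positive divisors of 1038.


1038 = 2^1 × 3^1 × 173^1
d(1038) = (1+1) × (1+1) × (1+1) = 8

8 divisors


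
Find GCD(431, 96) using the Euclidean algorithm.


431 = 4 * 96 + 47
96 = 2 * 47 + 2
47 = 23 * 2 + 1
2 = 2 * 1 + 0
GCD = 1


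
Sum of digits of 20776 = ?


2 + 0 + 7 + 7 + 6 = 22


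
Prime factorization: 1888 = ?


1888 / 2 = 944
944 / 2 = 472
472 / 2 = 236
236 / 2 = 118
118 / 2 = 59
59 / 59 = 1
1888 = 2^5 × 59


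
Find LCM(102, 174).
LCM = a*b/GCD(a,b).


GCD(102, 174) = 6
LCM = 102*174/6 = 17748/6 = 2958

LCM = 2958


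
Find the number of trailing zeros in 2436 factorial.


floor(2436/5) = 487
floor(2436/25) = 97
floor(2436/125) = 19
floor(2436/625) = 3
Total = 606

606 trailing zeros


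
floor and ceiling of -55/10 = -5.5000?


-55/10 = -5.5000
floor = -6
ceil = -5

floor = -6, ceil = -5


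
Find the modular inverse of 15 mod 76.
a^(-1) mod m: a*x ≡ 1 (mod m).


Use the extended Euclidean algorithm on (76, 15); each row r = 76*s + 15*t:
r=76, s=1, t=0
r=15, s=0, t=1
q=5: r=1, s=1, t=-5   [76*(1) + 15*(-5) = 1]
q=15: r=0, s=-15, t=76   [76*(-15) + 15*(76) = 0]
GCD = 1 with t = -5, so 15*(-5) ≡ 1 (mod 76)
Inverse = -5 mod 76 = 71
Check: 15 * 71 = 1065 ≡ 1 (mod 76)

15^(-1) ≡ 71 (mod 76)


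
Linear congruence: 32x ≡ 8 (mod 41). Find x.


GCD(32, 41) = 1, unique solution
a^(-1) mod 41 = 9
x = 9 * 8 mod 41 = 31

x ≡ 31 (mod 41)


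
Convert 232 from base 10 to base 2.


232 (base 10) = 232 (decimal)
232 (decimal) = 11101000 (base 2)


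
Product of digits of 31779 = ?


3 × 1 × 7 × 7 × 9 = 1323


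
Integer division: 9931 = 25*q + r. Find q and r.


9931 = 25 * 397 + 6
Check: 9925 + 6 = 9931

q = 397, r = 6


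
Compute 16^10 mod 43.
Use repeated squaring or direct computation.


16^1 mod 43 = 16
16^2 mod 43 = 41
16^3 mod 43 = 11
16^4 mod 43 = 4
16^5 mod 43 = 21
16^6 mod 43 = 35
16^7 mod 43 = 1
16^8 mod 43 = 16
16^9 mod 43 = 41
16^10 mod 43 = 11


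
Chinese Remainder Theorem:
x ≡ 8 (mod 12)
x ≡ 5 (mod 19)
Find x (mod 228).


M = 12*19 = 228
M1 = M/12 = 19, M2 = M/19 = 12
M1^(-1) mod 12 = 7, M2^(-1) mod 19 = 8
x = 8*19*7 + 5*12*8 = 1544
1544 mod 228 = 176
Check: 176 mod 12 = 8 ✓, 176 mod 19 = 5 ✓

x ≡ 176 (mod 228)


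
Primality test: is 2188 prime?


2188 / 2 = 1094 (exact division)
2188 is NOT prime.

No, 2188 is not prime


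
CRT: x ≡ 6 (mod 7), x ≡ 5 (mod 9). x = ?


M = 7*9 = 63
M1 = M/7 = 9, M2 = M/9 = 7
M1^(-1) mod 7 = 4, M2^(-1) mod 9 = 4
x = 6*9*4 + 5*7*4 = 356
356 mod 63 = 41
Check: 41 mod 7 = 6 ✓, 41 mod 9 = 5 ✓

x ≡ 41 (mod 63)


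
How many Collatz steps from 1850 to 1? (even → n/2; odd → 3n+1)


1850 → 925 → 2776 → 1388 → 694 → 347 → 1042 → 521 → 1564 → 782 → 391 → 1174 → 587 → 1762 → 881 → 2644 → 1322 → 661 → 1984 → 992 → 496 → 248 → 124 → 62 → 31 → 94 → 47 → 142 → 71 → 214 → 107 → 322 → 161 → 484 → 242 → 121 → 364 → 182 → 91 → 274 → 137 → 412 → 206 → 103 → 310 → 155 → 466 → 233 → 700 → 350 → 175 → 526 → 263 → 790 → 395 → 1186 → 593 → 1780 → 890 → 445 → 1336 → 668 → 334 → 167 → 502 → 251 → 754 → 377 → 1132 → 566 → 283 → 850 → 425 → 1276 → 638 → 319 → 958 → 479 → 1438 → 719 → 2158 → 1079 → 3238 → 1619 → 4858 → 2429 → 7288 → 3644 → 1822 → 911 → 2734 → 1367 → 4102 → 2051 → 6154 → 3077 → 9232 → 4616 → 2308 → 1154 → 577 → 1732 → 866 → 433 → 1300 → 650 → 325 → 976 → 488 → 244 → 122 → 61 → 184 → 92 → 46 → 23 → 70 → 35 → 106 → 53 → 160 → 80 → 40 → 20 → 10 → 5 → 16 → 8 → 4 → 2 → 1
Total steps = 130

130 steps


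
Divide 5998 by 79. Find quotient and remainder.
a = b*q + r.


5998 = 79 * 75 + 73
Check: 5925 + 73 = 5998

q = 75, r = 73


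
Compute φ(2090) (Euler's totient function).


2090 = 2 × 5 × 11 × 19
Prime factors: 2, 5, 11, 19
φ(2090) = 2090 × (1-1/2) × (1-1/5) × (1-1/11) × (1-1/19)
= 2090 × 1/2 × 4/5 × 10/11 × 18/19 = 720

φ(2090) = 720


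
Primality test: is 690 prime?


690 / 2 = 345 (exact division)
690 is NOT prime.

No, 690 is not prime


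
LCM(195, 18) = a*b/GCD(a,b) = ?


GCD(195, 18) = 3
LCM = 195*18/3 = 3510/3 = 1170

LCM = 1170


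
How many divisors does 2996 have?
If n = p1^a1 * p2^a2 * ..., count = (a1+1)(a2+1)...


2996 = 2^2 × 7^1 × 107^1
d(2996) = (2+1) × (1+1) × (1+1) = 12

12 divisors


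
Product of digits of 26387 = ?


2 × 6 × 3 × 8 × 7 = 2016


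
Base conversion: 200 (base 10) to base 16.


200 (base 10) = 200 (decimal)
200 (decimal) = C8 (base 16)


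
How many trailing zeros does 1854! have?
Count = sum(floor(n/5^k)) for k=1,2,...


floor(1854/5) = 370
floor(1854/25) = 74
floor(1854/125) = 14
floor(1854/625) = 2
Total = 460

460 trailing zeros


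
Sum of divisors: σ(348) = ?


Divisors of 348: 1, 2, 3, 4, 6, 12, 29, 58, 87, 116, 174, 348
Sum = 1 + 2 + 3 + 4 + 6 + 12 + 29 + 58 + 87 + 116 + 174 + 348 = 840

σ(348) = 840


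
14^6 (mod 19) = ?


14^1 mod 19 = 14
14^2 mod 19 = 6
14^3 mod 19 = 8
14^4 mod 19 = 17
14^5 mod 19 = 10
14^6 mod 19 = 7


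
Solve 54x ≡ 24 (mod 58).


GCD(54, 58) = 2 divides 24
Divide: 27x ≡ 12 (mod 29)
x ≡ 23 (mod 29)


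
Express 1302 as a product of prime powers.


1302 / 2 = 651
651 / 3 = 217
217 / 7 = 31
31 / 31 = 1
1302 = 2 × 3 × 7 × 31


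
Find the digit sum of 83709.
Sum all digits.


8 + 3 + 7 + 0 + 9 = 27


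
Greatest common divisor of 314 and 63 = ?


314 = 4 * 63 + 62
63 = 1 * 62 + 1
62 = 62 * 1 + 0
GCD = 1


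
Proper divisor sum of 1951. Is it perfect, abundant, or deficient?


Proper divisors: 1
Sum = 1 = 1
1 < 1951 → deficient

s(1951) = 1 (deficient)


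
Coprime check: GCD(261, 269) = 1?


Euclidean algorithm:
269 = 1 * 261 + 8
261 = 32 * 8 + 5
8 = 1 * 5 + 3
5 = 1 * 3 + 2
3 = 1 * 2 + 1
2 = 2 * 1 + 0
GCD(261, 269) = 1

Yes, coprime (GCD = 1)


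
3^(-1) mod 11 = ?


Use the extended Euclidean algorithm on (11, 3); each row r = 11*s + 3*t:
r=11, s=1, t=0
r=3, s=0, t=1
q=3: r=2, s=1, t=-3   [11*(1) + 3*(-3) = 2]
q=1: r=1, s=-1, t=4   [11*(-1) + 3*(4) = 1]
q=2: r=0, s=3, t=-11   [11*(3) + 3*(-11) = 0]
GCD = 1 with t = 4, so 3*(4) ≡ 1 (mod 11)
Inverse = 4 mod 11 = 4
Check: 3 * 4 = 12 ≡ 1 (mod 11)

3^(-1) ≡ 4 (mod 11)


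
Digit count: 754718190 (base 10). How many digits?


754718190 has 9 digits in base 10
floor(log10(754718190)) + 1 = floor(8.8778) + 1 = 9

9 digits (base 10)


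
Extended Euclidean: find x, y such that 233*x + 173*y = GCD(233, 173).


Tabular extended Euclidean (each row: r = 233*s + 173*t):
r=233, s=1, t=0
r=173, s=0, t=1
q=1: r=60, s=1, t=-1   [233*(1) + 173*(-1) = 60]
q=2: r=53, s=-2, t=3   [233*(-2) + 173*(3) = 53]
q=1: r=7, s=3, t=-4   [233*(3) + 173*(-4) = 7]
q=7: r=4, s=-23, t=31   [233*(-23) + 173*(31) = 4]
q=1: r=3, s=26, t=-35   [233*(26) + 173*(-35) = 3]
q=1: r=1, s=-49, t=66   [233*(-49) + 173*(66) = 1]
q=3: r=0, s=173, t=-233   [233*(173) + 173*(-233) = 0]
GCD = 1; from the row with r=1: x=-49, y=66
Check: 233*(-49) + 173*(66) = -11417 + 11418 = 1

GCD = 1, x = -49, y = 66


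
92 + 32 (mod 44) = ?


92 + 32 = 124
124 mod 44 = 36


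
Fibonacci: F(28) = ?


Sequence: 1, 1, 2, 3, 5, 8, 13, 21, 34, 55, 89, 144, 233, 377, 610, 987, 1597, 2584, 4181, 6765, 10946, 17711, 28657, 46368, 75025, 121393, 196418, 317811
F(28) = 317811


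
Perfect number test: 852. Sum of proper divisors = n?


Proper divisors of 852: 1, 2, 3, 4, 6, 12, 71, 142, 213, 284, 426
Sum = 1 + 2 + 3 + 4 + 6 + 12 + 71 + 142 + 213 + 284 + 426 = 1164

No, 852 is not perfect (1164 ≠ 852)


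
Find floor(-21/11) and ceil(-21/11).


-21/11 = -1.9091
floor = -2
ceil = -1

floor = -2, ceil = -1


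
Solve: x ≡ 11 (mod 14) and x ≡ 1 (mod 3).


M = 14*3 = 42
M1 = M/14 = 3, M2 = M/3 = 14
M1^(-1) mod 14 = 5, M2^(-1) mod 3 = 2
x = 11*3*5 + 1*14*2 = 193
193 mod 42 = 25
Check: 25 mod 14 = 11 ✓, 25 mod 3 = 1 ✓

x ≡ 25 (mod 42)


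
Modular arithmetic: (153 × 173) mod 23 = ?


153 × 173 = 26469
26469 mod 23 = 19


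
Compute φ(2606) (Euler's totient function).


2606 = 2 × 1303
Prime factors: 2, 1303
φ(2606) = 2606 × (1-1/2) × (1-1/1303)
= 2606 × 1/2 × 1302/1303 = 1302

φ(2606) = 1302


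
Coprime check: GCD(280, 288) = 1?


Euclidean algorithm:
288 = 1 * 280 + 8
280 = 35 * 8 + 0
GCD(280, 288) = 8

No, not coprime (GCD = 8)


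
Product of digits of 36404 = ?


3 × 6 × 4 × 0 × 4 = 0


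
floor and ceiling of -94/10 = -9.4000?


-94/10 = -9.4000
floor = -10
ceil = -9

floor = -10, ceil = -9


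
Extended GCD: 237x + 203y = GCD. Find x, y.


Tabular extended Euclidean (each row: r = 237*s + 203*t):
r=237, s=1, t=0
r=203, s=0, t=1
q=1: r=34, s=1, t=-1   [237*(1) + 203*(-1) = 34]
q=5: r=33, s=-5, t=6   [237*(-5) + 203*(6) = 33]
q=1: r=1, s=6, t=-7   [237*(6) + 203*(-7) = 1]
q=33: r=0, s=-203, t=237   [237*(-203) + 203*(237) = 0]
GCD = 1; from the row with r=1: x=6, y=-7
Check: 237*(6) + 203*(-7) = 1422 - 1421 = 1

GCD = 1, x = 6, y = -7


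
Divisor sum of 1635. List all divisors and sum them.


Divisors of 1635: 1, 3, 5, 15, 109, 327, 545, 1635
Sum = 1 + 3 + 5 + 15 + 109 + 327 + 545 + 1635 = 2640

σ(1635) = 2640


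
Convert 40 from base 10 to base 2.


40 (base 10) = 40 (decimal)
40 (decimal) = 101000 (base 2)


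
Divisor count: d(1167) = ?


1167 = 3^1 × 389^1
d(1167) = (1+1) × (1+1) = 4

4 divisors


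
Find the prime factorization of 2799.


2799 / 3 = 933
933 / 3 = 311
311 / 311 = 1
2799 = 3^2 × 311


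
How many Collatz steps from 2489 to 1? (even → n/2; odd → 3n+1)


2489 → 7468 → 3734 → 1867 → 5602 → 2801 → 8404 → 4202 → 2101 → 6304 → 3152 → 1576 → 788 → 394 → 197 → 592 → 296 → 148 → 74 → 37 → 112 → 56 → 28 → 14 → 7 → 22 → 11 → 34 → 17 → 52 → 26 → 13 → 40 → 20 → 10 → 5 → 16 → 8 → 4 → 2 → 1
Total steps = 40

40 steps


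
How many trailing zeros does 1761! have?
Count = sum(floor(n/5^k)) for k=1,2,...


floor(1761/5) = 352
floor(1761/25) = 70
floor(1761/125) = 14
floor(1761/625) = 2
Total = 438

438 trailing zeros


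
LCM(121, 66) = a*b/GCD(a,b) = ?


GCD(121, 66) = 11
LCM = 121*66/11 = 7986/11 = 726

LCM = 726


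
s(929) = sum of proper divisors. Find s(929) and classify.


Proper divisors: 1
Sum = 1 = 1
1 < 929 → deficient

s(929) = 1 (deficient)


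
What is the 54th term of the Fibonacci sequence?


Sequence: 1, 1, 2, 3, 5, 8, 13, 21, 34, 55, 89, 144, 233, 377, 610, 987, 1597, 2584, 4181, 6765, 10946, 17711, 28657, 46368, 75025, 121393, 196418, 317811, 514229, 832040, 1346269, 2178309, 3524578, 5702887, 9227465, 14930352, 24157817, 39088169, 63245986, 102334155, 165580141, 267914296, 433494437, 701408733, 1134903170, 1836311903, 2971215073, 4807526976, 7778742049, 12586269025, 20365011074, 32951280099, 53316291173, 86267571272
F(54) = 86267571272


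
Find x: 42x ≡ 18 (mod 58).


GCD(42, 58) = 2 divides 18
Divide: 21x ≡ 9 (mod 29)
x ≡ 17 (mod 29)


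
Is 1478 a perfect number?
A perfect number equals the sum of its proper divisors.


Proper divisors of 1478: 1, 2, 739
Sum = 1 + 2 + 739 = 742

No, 1478 is not perfect (742 ≠ 1478)


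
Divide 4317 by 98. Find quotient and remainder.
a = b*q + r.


4317 = 98 * 44 + 5
Check: 4312 + 5 = 4317

q = 44, r = 5


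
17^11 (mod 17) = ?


17^1 mod 17 = 0
17^2 mod 17 = 0
17^3 mod 17 = 0
17^4 mod 17 = 0
17^5 mod 17 = 0
17^6 mod 17 = 0
17^7 mod 17 = 0
17^8 mod 17 = 0
17^9 mod 17 = 0
17^10 mod 17 = 0
17^11 mod 17 = 0


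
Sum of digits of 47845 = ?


4 + 7 + 8 + 4 + 5 = 28


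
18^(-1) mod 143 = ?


Use the extended Euclidean algorithm on (143, 18); each row r = 143*s + 18*t:
r=143, s=1, t=0
r=18, s=0, t=1
q=7: r=17, s=1, t=-7   [143*(1) + 18*(-7) = 17]
q=1: r=1, s=-1, t=8   [143*(-1) + 18*(8) = 1]
q=17: r=0, s=18, t=-143   [143*(18) + 18*(-143) = 0]
GCD = 1 with t = 8, so 18*(8) ≡ 1 (mod 143)
Inverse = 8 mod 143 = 8
Check: 18 * 8 = 144 ≡ 1 (mod 143)

18^(-1) ≡ 8 (mod 143)
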